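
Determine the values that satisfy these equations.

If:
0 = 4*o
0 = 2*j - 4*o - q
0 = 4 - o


Then:
No Solution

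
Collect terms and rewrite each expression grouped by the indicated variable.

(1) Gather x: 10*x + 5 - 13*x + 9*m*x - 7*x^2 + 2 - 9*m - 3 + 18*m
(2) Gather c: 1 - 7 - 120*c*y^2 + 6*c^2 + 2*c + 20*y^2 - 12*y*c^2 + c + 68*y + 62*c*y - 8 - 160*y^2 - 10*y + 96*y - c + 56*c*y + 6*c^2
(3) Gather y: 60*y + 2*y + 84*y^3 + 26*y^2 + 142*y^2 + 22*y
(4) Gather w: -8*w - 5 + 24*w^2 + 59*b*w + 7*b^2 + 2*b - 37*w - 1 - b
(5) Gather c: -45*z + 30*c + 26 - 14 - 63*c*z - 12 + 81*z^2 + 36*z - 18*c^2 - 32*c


(1) = 9*m - 7*x^2 + x*(9*m - 3) + 4
(2) = c^2*(12 - 12*y) + c*(-120*y^2 + 118*y + 2) - 140*y^2 + 154*y - 14
(3) = 84*y^3 + 168*y^2 + 84*y
(4) = 7*b^2 + b + 24*w^2 + w*(59*b - 45) - 6
(5) = -18*c^2 + c*(-63*z - 2) + 81*z^2 - 9*z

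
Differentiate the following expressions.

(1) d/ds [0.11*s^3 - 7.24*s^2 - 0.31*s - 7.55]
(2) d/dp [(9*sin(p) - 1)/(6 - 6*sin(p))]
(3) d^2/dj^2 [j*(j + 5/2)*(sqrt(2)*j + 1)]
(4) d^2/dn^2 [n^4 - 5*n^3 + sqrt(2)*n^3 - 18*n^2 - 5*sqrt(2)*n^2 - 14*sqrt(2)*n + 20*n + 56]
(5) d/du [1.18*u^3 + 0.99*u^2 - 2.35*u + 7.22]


(1) = 0.33*s^2 - 14.48*s - 0.31
(2) = 4*cos(p)/(3*(sin(p) - 1)^2)
(3) = 6*sqrt(2)*j + 2 + 5*sqrt(2)
(4) = 12*n^2 - 30*n + 6*sqrt(2)*n - 36 - 10*sqrt(2)
(5) = 3.54*u^2 + 1.98*u - 2.35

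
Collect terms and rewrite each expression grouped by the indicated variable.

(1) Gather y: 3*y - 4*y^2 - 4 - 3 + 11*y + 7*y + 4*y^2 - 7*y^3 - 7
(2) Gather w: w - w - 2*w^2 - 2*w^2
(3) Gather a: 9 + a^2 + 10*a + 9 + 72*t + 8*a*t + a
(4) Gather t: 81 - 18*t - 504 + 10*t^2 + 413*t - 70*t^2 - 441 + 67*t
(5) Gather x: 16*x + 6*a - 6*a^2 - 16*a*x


(1) = -7*y^3 + 21*y - 14
(2) = -4*w^2
(3) = a^2 + a*(8*t + 11) + 72*t + 18
(4) = -60*t^2 + 462*t - 864
(5) = -6*a^2 + 6*a + x*(16 - 16*a)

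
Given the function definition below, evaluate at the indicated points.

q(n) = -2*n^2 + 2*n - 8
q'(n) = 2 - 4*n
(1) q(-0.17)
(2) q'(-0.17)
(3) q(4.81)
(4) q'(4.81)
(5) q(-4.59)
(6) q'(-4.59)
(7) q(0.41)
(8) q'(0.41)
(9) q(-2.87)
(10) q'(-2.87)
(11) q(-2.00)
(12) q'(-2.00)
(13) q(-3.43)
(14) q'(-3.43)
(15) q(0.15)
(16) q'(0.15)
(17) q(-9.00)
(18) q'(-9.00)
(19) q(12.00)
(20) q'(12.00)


(1) = -8.40
(2) = 2.68
(3) = -44.65
(4) = -17.24
(5) = -59.32
(6) = 20.36
(7) = -7.52
(8) = 0.36
(9) = -30.21
(10) = 13.48
(11) = -20.00
(12) = 10.00
(13) = -38.39
(14) = 15.72
(15) = -7.75
(16) = 1.40
(17) = -188.00
(18) = 38.00
(19) = -272.00
(20) = -46.00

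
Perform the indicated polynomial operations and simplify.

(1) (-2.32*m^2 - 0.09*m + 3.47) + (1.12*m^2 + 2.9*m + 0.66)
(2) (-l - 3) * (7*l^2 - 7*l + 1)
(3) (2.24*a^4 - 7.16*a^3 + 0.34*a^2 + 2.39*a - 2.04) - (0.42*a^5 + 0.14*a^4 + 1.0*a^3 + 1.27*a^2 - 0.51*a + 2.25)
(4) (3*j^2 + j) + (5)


(1) = -1.2*m^2 + 2.81*m + 4.13
(2) = -7*l^3 - 14*l^2 + 20*l - 3
(3) = -0.42*a^5 + 2.1*a^4 - 8.16*a^3 - 0.93*a^2 + 2.9*a - 4.29
(4) = 3*j^2 + j + 5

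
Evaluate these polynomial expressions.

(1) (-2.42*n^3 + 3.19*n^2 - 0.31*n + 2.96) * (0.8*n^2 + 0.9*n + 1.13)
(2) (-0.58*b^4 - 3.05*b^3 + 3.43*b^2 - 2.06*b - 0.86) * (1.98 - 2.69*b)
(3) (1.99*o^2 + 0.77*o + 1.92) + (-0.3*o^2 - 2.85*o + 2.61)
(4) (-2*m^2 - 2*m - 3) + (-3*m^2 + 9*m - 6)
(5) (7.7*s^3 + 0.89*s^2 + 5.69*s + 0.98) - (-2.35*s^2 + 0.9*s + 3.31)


(1) = -1.936*n^5 + 0.374*n^4 - 0.1116*n^3 + 5.6937*n^2 + 2.3137*n + 3.3448
(2) = 1.5602*b^5 + 7.0561*b^4 - 15.2657*b^3 + 12.3328*b^2 - 1.7654*b - 1.7028
(3) = 1.69*o^2 - 2.08*o + 4.53
(4) = -5*m^2 + 7*m - 9
(5) = 7.7*s^3 + 3.24*s^2 + 4.79*s - 2.33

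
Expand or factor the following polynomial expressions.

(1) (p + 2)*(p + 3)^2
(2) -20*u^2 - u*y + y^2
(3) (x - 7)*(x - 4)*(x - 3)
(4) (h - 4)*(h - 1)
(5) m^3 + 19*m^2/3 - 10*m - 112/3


(1) = p^3 + 8*p^2 + 21*p + 18
(2) = (-5*u + y)*(4*u + y)
(3) = x^3 - 14*x^2 + 61*x - 84
(4) = h^2 - 5*h + 4
(5) = (m - 8/3)*(m + 2)*(m + 7)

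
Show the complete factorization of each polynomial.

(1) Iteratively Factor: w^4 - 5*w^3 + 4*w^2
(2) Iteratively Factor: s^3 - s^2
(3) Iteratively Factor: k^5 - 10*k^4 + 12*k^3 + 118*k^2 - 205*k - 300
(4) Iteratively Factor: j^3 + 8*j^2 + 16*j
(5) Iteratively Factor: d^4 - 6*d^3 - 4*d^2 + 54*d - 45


(1) = (w)*(w^3 - 5*w^2 + 4*w) = w^2*(w^2 - 5*w + 4) = w^2*(w - 1)*(w - 4)
(2) = (s)*(s^2 - s) = s^2*(s - 1)
(3) = (k - 5)*(k^4 - 5*k^3 - 13*k^2 + 53*k + 60) = (k - 5)*(k - 4)*(k^3 - k^2 - 17*k - 15) = (k - 5)*(k - 4)*(k + 1)*(k^2 - 2*k - 15) = (k - 5)^2*(k - 4)*(k + 1)*(k + 3)
(4) = (j)*(j^2 + 8*j + 16) = j*(j + 4)*(j + 4)
(5) = (d - 5)*(d^3 - d^2 - 9*d + 9) = (d - 5)*(d - 3)*(d^2 + 2*d - 3) = (d - 5)*(d - 3)*(d - 1)*(d + 3)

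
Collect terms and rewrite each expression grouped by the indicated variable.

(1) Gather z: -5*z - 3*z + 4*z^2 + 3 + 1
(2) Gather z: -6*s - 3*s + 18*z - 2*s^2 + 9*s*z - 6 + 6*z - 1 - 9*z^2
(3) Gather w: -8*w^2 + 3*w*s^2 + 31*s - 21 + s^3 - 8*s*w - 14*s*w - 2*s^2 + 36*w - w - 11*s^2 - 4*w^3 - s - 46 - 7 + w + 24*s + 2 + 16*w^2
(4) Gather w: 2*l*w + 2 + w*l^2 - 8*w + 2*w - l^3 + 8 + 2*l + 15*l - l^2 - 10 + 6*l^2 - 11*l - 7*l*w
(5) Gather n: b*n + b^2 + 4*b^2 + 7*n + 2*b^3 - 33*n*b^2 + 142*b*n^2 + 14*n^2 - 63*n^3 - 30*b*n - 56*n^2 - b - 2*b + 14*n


(1) = 4*z^2 - 8*z + 4
(2) = -2*s^2 - 9*s - 9*z^2 + z*(9*s + 24) - 7
(3) = s^3 - 13*s^2 + 54*s - 4*w^3 + 8*w^2 + w*(3*s^2 - 22*s + 36) - 72
(4) = -l^3 + 5*l^2 + 6*l + w*(l^2 - 5*l - 6)
(5) = 2*b^3 + 5*b^2 - 3*b - 63*n^3 + n^2*(142*b - 42) + n*(-33*b^2 - 29*b + 21)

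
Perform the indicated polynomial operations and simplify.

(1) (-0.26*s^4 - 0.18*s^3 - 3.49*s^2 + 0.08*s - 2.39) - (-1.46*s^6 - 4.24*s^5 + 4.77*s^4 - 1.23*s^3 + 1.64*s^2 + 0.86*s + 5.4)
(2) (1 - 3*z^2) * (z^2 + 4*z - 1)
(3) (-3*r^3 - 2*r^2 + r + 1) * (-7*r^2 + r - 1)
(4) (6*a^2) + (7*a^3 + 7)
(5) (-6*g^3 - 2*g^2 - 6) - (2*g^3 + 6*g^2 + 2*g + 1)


(1) = 1.46*s^6 + 4.24*s^5 - 5.03*s^4 + 1.05*s^3 - 5.13*s^2 - 0.78*s - 7.79
(2) = -3*z^4 - 12*z^3 + 4*z^2 + 4*z - 1
(3) = 21*r^5 + 11*r^4 - 6*r^3 - 4*r^2 - 1
(4) = 7*a^3 + 6*a^2 + 7
(5) = -8*g^3 - 8*g^2 - 2*g - 7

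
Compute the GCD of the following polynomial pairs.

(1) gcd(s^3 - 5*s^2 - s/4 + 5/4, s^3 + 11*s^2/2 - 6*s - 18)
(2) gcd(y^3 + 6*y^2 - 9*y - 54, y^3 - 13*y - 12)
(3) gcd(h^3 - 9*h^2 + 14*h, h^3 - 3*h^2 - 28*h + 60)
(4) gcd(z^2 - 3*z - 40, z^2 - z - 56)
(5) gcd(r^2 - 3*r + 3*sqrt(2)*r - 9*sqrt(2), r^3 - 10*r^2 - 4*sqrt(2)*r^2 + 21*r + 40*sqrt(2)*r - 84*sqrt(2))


(1) = 1
(2) = y + 3
(3) = gcd(h*(h - 7)*(h - 2), (h - 6)*(h - 2)*(h + 5)) = h - 2
(4) = z - 8
(5) = gcd((r - 3)*(r + 3*sqrt(2)), (r - 7)*(r - 3)*(r - 4*sqrt(2))) = r - 3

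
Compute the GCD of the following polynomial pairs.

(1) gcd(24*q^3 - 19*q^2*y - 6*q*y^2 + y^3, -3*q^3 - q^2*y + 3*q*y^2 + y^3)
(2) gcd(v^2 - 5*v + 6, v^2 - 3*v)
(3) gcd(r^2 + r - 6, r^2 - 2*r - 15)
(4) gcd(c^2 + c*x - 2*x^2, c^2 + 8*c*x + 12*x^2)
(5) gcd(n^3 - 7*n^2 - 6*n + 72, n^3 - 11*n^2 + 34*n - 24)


(1) = -3*q^2 + 2*q*y + y^2
(2) = v - 3
(3) = r + 3
(4) = c + 2*x
(5) = gcd((n - 6)*(n - 4)*(n + 3), (n - 6)*(n - 4)*(n - 1)) = n^2 - 10*n + 24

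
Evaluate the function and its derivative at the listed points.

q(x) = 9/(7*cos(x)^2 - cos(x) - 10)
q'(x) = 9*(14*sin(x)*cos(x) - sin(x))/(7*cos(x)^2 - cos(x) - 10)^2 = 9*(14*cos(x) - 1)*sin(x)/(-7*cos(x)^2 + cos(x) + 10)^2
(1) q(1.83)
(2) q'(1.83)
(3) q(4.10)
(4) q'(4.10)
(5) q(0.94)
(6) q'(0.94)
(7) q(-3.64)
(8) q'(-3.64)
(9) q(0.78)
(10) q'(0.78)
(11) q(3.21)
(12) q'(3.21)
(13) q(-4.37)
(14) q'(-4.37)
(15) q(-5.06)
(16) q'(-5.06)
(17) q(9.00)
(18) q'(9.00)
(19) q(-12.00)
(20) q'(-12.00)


(1) = -0.97
(2) = -0.46
(3) = -1.27
(4) = 1.32
(5) = -1.10
(6) = 0.79
(7) = -2.42
(8) = -4.13
(9) = -1.25
(10) = 1.10
(11) = -4.42
(12) = 2.22
(13) = -1.01
(14) = -0.61
(15) = -0.94
(16) = 0.35
(17) = -2.75
(18) = -4.75
(19) = -1.54
(20) = 1.52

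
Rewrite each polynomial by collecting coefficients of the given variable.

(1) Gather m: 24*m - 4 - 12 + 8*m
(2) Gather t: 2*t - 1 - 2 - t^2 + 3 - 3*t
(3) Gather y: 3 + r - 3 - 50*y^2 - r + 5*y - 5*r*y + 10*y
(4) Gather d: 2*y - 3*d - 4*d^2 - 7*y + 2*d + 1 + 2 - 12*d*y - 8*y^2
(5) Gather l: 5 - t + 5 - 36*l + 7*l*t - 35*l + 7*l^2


(1) = 32*m - 16
(2) = -t^2 - t
(3) = -50*y^2 + y*(15 - 5*r)
(4) = -4*d^2 + d*(-12*y - 1) - 8*y^2 - 5*y + 3
(5) = 7*l^2 + l*(7*t - 71) - t + 10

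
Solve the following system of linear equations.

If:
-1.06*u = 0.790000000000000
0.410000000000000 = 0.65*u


Then:
No Solution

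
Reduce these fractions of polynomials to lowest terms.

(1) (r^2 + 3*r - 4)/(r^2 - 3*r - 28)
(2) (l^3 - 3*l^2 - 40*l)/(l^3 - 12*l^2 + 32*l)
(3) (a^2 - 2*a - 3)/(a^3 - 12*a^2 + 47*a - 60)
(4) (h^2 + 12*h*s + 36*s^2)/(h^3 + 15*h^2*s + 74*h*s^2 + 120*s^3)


(1) = (r - 1)/(r - 7)
(2) = (l + 5)/(l - 4)
(3) = (a + 1)/(a^2 - 9*a + 20)
(4) = (h + 6*s)/(h^2 + 9*h*s + 20*s^2)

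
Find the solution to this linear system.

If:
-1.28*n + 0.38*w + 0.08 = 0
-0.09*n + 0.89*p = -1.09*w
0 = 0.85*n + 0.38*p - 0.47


Then:
n = -0.55
p = 2.46
w = -2.06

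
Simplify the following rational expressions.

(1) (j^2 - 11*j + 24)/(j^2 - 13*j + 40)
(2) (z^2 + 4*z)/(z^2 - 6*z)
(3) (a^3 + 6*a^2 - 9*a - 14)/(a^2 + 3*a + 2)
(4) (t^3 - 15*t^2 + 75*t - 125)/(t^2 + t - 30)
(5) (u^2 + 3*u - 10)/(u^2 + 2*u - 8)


(1) = (j - 3)/(j - 5)
(2) = (z + 4)/(z - 6)
(3) = (a^2 + 5*a - 14)/(a + 2)
(4) = (t^2 - 10*t + 25)/(t + 6)
(5) = (u + 5)/(u + 4)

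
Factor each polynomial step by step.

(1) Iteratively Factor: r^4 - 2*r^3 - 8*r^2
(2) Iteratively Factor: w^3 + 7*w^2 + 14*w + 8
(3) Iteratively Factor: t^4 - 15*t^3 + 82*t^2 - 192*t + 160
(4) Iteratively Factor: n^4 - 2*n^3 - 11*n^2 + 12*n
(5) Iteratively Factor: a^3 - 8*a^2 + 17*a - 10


(1) = (r - 4)*(r^3 + 2*r^2) = r*(r - 4)*(r^2 + 2*r) = r^2*(r - 4)*(r + 2)
(2) = (w + 1)*(w^2 + 6*w + 8) = (w + 1)*(w + 2)*(w + 4)
(3) = (t - 2)*(t^3 - 13*t^2 + 56*t - 80) = (t - 4)*(t - 2)*(t^2 - 9*t + 20) = (t - 4)^2*(t - 2)*(t - 5)
(4) = (n - 1)*(n^3 - n^2 - 12*n) = n*(n - 1)*(n^2 - n - 12) = n*(n - 4)*(n - 1)*(n + 3)
(5) = (a - 2)*(a^2 - 6*a + 5) = (a - 5)*(a - 2)*(a - 1)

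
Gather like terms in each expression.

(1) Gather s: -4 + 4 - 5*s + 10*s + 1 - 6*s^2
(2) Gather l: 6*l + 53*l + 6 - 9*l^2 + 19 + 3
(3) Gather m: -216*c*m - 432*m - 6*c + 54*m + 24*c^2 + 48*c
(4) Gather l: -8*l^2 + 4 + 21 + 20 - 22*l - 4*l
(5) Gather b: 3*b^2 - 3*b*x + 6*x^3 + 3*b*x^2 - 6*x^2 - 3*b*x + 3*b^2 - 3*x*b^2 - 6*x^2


(1) = -6*s^2 + 5*s + 1
(2) = -9*l^2 + 59*l + 28
(3) = 24*c^2 + 42*c + m*(-216*c - 378)
(4) = -8*l^2 - 26*l + 45
(5) = b^2*(6 - 3*x) + b*(3*x^2 - 6*x) + 6*x^3 - 12*x^2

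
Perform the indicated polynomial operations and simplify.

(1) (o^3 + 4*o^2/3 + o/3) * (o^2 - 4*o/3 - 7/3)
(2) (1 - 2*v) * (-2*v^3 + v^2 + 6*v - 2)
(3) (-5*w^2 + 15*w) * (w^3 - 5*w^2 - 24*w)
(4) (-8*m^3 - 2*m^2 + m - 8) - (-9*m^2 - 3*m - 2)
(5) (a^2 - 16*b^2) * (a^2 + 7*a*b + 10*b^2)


(1) = o^5 - 34*o^3/9 - 32*o^2/9 - 7*o/9
(2) = 4*v^4 - 4*v^3 - 11*v^2 + 10*v - 2
(3) = -5*w^5 + 40*w^4 + 45*w^3 - 360*w^2
(4) = -8*m^3 + 7*m^2 + 4*m - 6
(5) = a^4 + 7*a^3*b - 6*a^2*b^2 - 112*a*b^3 - 160*b^4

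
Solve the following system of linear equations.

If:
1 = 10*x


Then:
x = 1/10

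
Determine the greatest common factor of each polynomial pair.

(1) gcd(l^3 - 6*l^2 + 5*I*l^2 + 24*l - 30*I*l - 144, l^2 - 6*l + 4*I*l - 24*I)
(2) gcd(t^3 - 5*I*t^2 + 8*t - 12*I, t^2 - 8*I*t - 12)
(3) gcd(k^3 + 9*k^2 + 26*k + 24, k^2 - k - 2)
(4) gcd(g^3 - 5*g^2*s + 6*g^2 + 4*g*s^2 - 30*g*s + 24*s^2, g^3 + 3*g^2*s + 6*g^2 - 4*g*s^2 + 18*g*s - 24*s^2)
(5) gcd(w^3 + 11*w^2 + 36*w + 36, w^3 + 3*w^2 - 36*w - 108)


(1) = gcd((l - 6)*(l - 3*I)*(l + 8*I), (l - 6)*(l + 4*I)) = l - 6
(2) = gcd((t - 6*I)*(t - I)*(t + 2*I), (t - 6*I)*(t - 2*I)) = t - 6*I
(3) = 1
(4) = -g^2 + g*s - 6*g + 6*s
(5) = gcd((w + 2)*(w + 3)*(w + 6), (w - 6)*(w + 3)*(w + 6)) = w^2 + 9*w + 18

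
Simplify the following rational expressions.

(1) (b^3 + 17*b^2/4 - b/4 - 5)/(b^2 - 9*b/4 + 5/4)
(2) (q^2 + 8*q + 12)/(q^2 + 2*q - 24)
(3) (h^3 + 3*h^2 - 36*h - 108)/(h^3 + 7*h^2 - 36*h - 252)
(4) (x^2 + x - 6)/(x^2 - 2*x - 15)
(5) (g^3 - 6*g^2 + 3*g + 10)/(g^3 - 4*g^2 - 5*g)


(1) = (4*b^2 + 21*b + 20)/(4*b - 5)
(2) = (q + 2)/(q - 4)
(3) = (h + 3)/(h + 7)
(4) = (x - 2)/(x - 5)
(5) = (g - 2)/g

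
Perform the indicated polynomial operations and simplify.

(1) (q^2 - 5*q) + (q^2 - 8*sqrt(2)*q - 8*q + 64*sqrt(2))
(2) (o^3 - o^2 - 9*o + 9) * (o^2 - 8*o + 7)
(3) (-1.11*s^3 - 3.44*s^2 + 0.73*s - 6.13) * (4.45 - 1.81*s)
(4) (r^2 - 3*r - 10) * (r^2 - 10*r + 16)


(1) = 2*q^2 - 13*q - 8*sqrt(2)*q + 64*sqrt(2)
(2) = o^5 - 9*o^4 + 6*o^3 + 74*o^2 - 135*o + 63
(3) = 2.0091*s^4 + 1.2869*s^3 - 16.6293*s^2 + 14.3438*s - 27.2785
(4) = r^4 - 13*r^3 + 36*r^2 + 52*r - 160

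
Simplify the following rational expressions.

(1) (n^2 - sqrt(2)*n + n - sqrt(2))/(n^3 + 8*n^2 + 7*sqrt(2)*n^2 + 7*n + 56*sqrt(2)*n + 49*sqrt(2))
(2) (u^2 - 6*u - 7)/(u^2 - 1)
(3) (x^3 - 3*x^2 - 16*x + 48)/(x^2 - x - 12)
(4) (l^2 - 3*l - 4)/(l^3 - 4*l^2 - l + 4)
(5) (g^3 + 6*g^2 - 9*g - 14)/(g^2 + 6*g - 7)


(1) = (n - sqrt(2))/(n^2 + n*(7 + 7*sqrt(2)) + 49*sqrt(2))
(2) = (u - 7)/(u - 1)
(3) = (x^2 + x - 12)/(x + 3)
(4) = 1/(l - 1)
(5) = (g^2 - g - 2)/(g - 1)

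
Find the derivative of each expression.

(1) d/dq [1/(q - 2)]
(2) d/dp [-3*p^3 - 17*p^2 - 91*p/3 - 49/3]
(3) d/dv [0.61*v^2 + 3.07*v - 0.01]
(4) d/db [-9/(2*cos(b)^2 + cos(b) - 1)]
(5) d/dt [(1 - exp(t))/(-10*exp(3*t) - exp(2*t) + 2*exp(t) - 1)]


(1) = -1/(q - 2)^2
(2) = -9*p^2 - 34*p - 91/3
(3) = 1.22*v + 3.07
(4) = -9*(4*cos(b) + 1)*sin(b)/(cos(b) + cos(2*b))^2
(5) = (2*(1 - exp(t))*(15*exp(2*t) + exp(t) - 1) + 10*exp(3*t) + exp(2*t) - 2*exp(t) + 1)*exp(t)/(10*exp(3*t) + exp(2*t) - 2*exp(t) + 1)^2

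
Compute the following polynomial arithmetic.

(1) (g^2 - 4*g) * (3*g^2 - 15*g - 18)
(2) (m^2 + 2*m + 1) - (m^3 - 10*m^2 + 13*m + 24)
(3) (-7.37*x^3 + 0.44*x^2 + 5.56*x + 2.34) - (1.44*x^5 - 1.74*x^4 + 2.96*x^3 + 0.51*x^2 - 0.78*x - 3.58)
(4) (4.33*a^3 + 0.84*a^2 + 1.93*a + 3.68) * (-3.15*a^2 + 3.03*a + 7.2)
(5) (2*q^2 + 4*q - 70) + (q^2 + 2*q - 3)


(1) = 3*g^4 - 27*g^3 + 42*g^2 + 72*g
(2) = -m^3 + 11*m^2 - 11*m - 23
(3) = -1.44*x^5 + 1.74*x^4 - 10.33*x^3 - 0.07*x^2 + 6.34*x + 5.92
(4) = -13.6395*a^5 + 10.4739*a^4 + 27.6417*a^3 + 0.3039*a^2 + 25.0464*a + 26.496
(5) = 3*q^2 + 6*q - 73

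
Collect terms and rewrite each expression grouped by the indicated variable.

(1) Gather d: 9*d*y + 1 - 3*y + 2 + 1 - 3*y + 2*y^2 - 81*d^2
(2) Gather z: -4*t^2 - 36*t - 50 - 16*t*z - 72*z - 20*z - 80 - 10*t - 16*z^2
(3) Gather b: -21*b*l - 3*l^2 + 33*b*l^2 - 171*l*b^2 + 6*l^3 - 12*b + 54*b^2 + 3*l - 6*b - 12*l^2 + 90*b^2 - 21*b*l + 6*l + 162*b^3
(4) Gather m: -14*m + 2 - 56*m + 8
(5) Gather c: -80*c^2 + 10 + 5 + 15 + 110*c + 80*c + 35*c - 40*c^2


(1) = -81*d^2 + 9*d*y + 2*y^2 - 6*y + 4
(2) = -4*t^2 - 46*t - 16*z^2 + z*(-16*t - 92) - 130
(3) = 162*b^3 + b^2*(144 - 171*l) + b*(33*l^2 - 42*l - 18) + 6*l^3 - 15*l^2 + 9*l
(4) = 10 - 70*m
(5) = -120*c^2 + 225*c + 30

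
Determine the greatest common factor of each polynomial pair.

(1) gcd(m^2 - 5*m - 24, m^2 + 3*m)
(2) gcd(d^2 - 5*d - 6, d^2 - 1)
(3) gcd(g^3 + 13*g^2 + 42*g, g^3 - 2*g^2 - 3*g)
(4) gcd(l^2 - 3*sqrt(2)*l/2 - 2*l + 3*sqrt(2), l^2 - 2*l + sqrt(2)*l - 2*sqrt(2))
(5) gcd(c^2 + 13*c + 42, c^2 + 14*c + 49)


(1) = gcd((m - 8)*(m + 3), m*(m + 3)) = m + 3
(2) = gcd((d - 6)*(d + 1), (d - 1)*(d + 1)) = d + 1
(3) = gcd(g*(g + 6)*(g + 7), g*(g - 3)*(g + 1)) = g
(4) = gcd((l - 2)*(l - 3*sqrt(2)/2), (l - 2)*(l + sqrt(2))) = l - 2
(5) = c + 7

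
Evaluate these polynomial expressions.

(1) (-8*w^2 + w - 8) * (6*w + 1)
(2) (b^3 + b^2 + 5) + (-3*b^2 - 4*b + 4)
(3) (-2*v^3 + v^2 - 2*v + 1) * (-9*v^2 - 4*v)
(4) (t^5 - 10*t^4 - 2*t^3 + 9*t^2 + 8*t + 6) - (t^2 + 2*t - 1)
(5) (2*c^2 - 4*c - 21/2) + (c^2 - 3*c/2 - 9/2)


(1) = -48*w^3 - 2*w^2 - 47*w - 8
(2) = b^3 - 2*b^2 - 4*b + 9
(3) = 18*v^5 - v^4 + 14*v^3 - v^2 - 4*v
(4) = t^5 - 10*t^4 - 2*t^3 + 8*t^2 + 6*t + 7
(5) = 3*c^2 - 11*c/2 - 15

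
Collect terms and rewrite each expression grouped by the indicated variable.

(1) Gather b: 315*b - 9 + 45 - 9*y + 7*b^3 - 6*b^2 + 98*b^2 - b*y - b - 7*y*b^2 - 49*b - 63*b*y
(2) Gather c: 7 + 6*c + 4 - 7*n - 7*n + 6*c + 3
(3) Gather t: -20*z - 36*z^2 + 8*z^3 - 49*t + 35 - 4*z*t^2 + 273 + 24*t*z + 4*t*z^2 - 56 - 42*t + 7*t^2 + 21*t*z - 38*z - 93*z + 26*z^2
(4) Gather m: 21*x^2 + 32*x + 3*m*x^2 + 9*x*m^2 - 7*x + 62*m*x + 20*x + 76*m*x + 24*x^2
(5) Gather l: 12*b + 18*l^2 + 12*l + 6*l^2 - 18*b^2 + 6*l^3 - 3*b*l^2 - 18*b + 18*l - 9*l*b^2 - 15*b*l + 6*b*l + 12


(1) = 7*b^3 + b^2*(92 - 7*y) + b*(265 - 64*y) - 9*y + 36
(2) = 12*c - 14*n + 14
(3) = t^2*(7 - 4*z) + t*(4*z^2 + 45*z - 91) + 8*z^3 - 10*z^2 - 151*z + 252
(4) = 9*m^2*x + m*(3*x^2 + 138*x) + 45*x^2 + 45*x
(5) = -18*b^2 - 6*b + 6*l^3 + l^2*(24 - 3*b) + l*(-9*b^2 - 9*b + 30) + 12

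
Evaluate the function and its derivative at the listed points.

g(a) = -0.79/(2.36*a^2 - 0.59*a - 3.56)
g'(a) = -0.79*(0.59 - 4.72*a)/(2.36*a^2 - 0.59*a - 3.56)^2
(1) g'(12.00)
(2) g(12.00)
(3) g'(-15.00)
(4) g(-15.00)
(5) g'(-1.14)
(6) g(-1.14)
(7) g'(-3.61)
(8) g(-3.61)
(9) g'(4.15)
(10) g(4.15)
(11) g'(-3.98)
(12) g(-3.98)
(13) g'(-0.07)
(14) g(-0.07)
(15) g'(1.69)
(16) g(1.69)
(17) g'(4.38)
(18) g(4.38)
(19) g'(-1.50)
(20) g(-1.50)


(1) = 0.00
(2) = -0.00
(3) = -0.00
(4) = -0.00
(5) = -146.14
(6) = -4.40
(7) = -0.02
(8) = -0.03
(9) = 0.01
(10) = -0.02
(11) = -0.01
(12) = -0.02
(13) = -0.06
(14) = 0.23
(15) = 1.22
(16) = -0.36
(17) = 0.01
(18) = -0.02
(19) = -0.87
(20) = -0.30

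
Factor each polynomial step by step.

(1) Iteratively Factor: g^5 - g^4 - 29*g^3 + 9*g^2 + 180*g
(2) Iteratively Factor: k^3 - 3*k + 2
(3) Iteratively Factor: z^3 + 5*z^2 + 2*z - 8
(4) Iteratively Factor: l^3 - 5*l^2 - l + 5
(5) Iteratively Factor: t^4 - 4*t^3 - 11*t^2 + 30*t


(1) = (g - 5)*(g^4 + 4*g^3 - 9*g^2 - 36*g) = (g - 5)*(g - 3)*(g^3 + 7*g^2 + 12*g) = (g - 5)*(g - 3)*(g + 4)*(g^2 + 3*g) = g*(g - 5)*(g - 3)*(g + 4)*(g + 3)
(2) = (k + 2)*(k^2 - 2*k + 1) = (k - 1)*(k + 2)*(k - 1)
(3) = (z - 1)*(z^2 + 6*z + 8) = (z - 1)*(z + 2)*(z + 4)
(4) = (l - 5)*(l^2 - 1) = (l - 5)*(l - 1)*(l + 1)
(5) = (t + 3)*(t^3 - 7*t^2 + 10*t) = (t - 2)*(t + 3)*(t^2 - 5*t) = (t - 5)*(t - 2)*(t + 3)*(t)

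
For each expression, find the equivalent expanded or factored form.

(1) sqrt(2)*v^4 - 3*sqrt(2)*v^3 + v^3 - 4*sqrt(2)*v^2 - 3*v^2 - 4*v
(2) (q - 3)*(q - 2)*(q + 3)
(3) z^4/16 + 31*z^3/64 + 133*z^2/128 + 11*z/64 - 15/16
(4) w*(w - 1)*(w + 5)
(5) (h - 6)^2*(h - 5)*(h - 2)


(1) = v*(v - 4)*(v + 1)*(sqrt(2)*v + 1)
(2) = q^3 - 2*q^2 - 9*q + 18
(3) = (z/4 + 1/2)*(z/4 + 1)*(z - 3/4)*(z + 5/2)
(4) = w^3 + 4*w^2 - 5*w
(5) = h^4 - 19*h^3 + 130*h^2 - 372*h + 360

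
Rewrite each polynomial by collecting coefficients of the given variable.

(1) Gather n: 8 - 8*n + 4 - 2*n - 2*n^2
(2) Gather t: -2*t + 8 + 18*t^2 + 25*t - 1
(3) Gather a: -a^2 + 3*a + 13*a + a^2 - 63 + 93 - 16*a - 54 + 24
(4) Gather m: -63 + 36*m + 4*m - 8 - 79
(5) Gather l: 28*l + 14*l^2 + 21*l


(1) = -2*n^2 - 10*n + 12
(2) = 18*t^2 + 23*t + 7
(3) = 0
(4) = 40*m - 150
(5) = 14*l^2 + 49*l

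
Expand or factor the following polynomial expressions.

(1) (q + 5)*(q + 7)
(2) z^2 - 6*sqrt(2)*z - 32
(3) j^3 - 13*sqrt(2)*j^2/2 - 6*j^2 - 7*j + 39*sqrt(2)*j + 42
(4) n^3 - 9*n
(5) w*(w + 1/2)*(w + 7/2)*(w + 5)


(1) = q^2 + 12*q + 35
(2) = (z - 8*sqrt(2))*(z + 2*sqrt(2))
(3) = (j - 6)*(j - 7*sqrt(2))*(j + sqrt(2)/2)
(4) = n*(n - 3)*(n + 3)
(5) = w^4 + 9*w^3 + 87*w^2/4 + 35*w/4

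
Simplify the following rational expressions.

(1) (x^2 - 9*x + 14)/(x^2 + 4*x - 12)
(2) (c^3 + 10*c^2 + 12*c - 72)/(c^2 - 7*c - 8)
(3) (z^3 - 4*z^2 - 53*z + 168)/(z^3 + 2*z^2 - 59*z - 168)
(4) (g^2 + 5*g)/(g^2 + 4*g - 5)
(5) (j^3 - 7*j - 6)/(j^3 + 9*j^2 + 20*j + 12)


(1) = (x - 7)/(x + 6)
(2) = (c^3 + 10*c^2 + 12*c - 72)/(c^2 - 7*c - 8)
(3) = (z - 3)/(z + 3)
(4) = g/(g - 1)
(5) = (j - 3)/(j + 6)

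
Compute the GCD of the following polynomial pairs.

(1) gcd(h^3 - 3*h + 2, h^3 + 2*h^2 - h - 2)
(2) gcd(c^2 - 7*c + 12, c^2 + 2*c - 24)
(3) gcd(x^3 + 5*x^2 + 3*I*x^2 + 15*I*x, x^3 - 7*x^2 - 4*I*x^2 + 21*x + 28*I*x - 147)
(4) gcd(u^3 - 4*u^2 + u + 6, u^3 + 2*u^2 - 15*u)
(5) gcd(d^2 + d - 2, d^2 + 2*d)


(1) = gcd((h - 1)^2*(h + 2), (h - 1)*(h + 1)*(h + 2)) = h^2 + h - 2
(2) = c - 4
(3) = gcd(x*(x + 5)*(x + 3*I), (x - 7)*(x - 7*I)*(x + 3*I)) = x + 3*I
(4) = gcd((u - 3)*(u - 2)*(u + 1), u*(u - 3)*(u + 5)) = u - 3
(5) = gcd((d - 1)*(d + 2), d*(d + 2)) = d + 2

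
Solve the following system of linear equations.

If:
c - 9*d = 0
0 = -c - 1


Then:
c = -1
d = -1/9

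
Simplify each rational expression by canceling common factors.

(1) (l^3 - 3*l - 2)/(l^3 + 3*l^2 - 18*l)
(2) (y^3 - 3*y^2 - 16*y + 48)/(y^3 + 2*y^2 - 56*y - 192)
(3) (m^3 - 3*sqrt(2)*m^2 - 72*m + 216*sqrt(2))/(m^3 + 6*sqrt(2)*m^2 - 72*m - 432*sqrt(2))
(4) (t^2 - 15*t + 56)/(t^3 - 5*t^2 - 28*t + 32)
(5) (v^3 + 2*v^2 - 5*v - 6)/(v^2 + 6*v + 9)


(1) = (l^3 - 3*l - 2)/(l^3 + 3*l^2 - 18*l)
(2) = (y^2 - 7*y + 12)/(y^2 - 2*y - 48)
(3) = (m - 3*sqrt(2))/(m + 6*sqrt(2))
(4) = (t - 7)/(t^2 + 3*t - 4)
(5) = (v^2 - v - 2)/(v + 3)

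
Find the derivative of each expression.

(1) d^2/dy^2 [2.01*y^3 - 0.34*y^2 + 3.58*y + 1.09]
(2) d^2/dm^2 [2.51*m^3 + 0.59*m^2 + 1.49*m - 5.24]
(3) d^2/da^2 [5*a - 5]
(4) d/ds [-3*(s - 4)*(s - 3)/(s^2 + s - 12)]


(1) = 12.06*y - 0.68
(2) = 15.06*m + 1.18
(3) = 0
(4) = -24/(s^2 + 8*s + 16)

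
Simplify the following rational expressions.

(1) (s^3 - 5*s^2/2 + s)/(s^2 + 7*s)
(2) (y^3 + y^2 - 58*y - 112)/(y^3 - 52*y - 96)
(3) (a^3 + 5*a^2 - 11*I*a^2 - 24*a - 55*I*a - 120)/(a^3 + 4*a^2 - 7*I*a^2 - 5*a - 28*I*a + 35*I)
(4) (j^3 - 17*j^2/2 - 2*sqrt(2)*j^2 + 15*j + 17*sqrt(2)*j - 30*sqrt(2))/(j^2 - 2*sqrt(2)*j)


(1) = (2*s^2 - 5*s + 2)/(2*s + 14)
(2) = (y + 7)/(y + 6)
(3) = (a^2 - 11*I*a - 24)/(a^2 + a*(-1 - 7*I) + 7*I)
(4) = (2*j^2 - 17*j + 30)/(2*j)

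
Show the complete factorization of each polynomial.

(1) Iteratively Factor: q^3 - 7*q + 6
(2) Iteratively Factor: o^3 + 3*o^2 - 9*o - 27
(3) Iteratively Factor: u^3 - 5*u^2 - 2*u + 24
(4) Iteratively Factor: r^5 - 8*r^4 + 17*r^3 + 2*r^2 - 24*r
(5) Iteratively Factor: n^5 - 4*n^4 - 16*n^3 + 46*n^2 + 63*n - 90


(1) = (q - 1)*(q^2 + q - 6) = (q - 2)*(q - 1)*(q + 3)
(2) = (o - 3)*(o^2 + 6*o + 9) = (o - 3)*(o + 3)*(o + 3)
(3) = (u - 4)*(u^2 - u - 6) = (u - 4)*(u - 3)*(u + 2)
(4) = (r + 1)*(r^4 - 9*r^3 + 26*r^2 - 24*r) = r*(r + 1)*(r^3 - 9*r^2 + 26*r - 24) = r*(r - 2)*(r + 1)*(r^2 - 7*r + 12) = r*(r - 4)*(r - 2)*(r + 1)*(r - 3)
(5) = (n + 2)*(n^4 - 6*n^3 - 4*n^2 + 54*n - 45) = (n - 3)*(n + 2)*(n^3 - 3*n^2 - 13*n + 15) = (n - 3)*(n + 2)*(n + 3)*(n^2 - 6*n + 5) = (n - 5)*(n - 3)*(n + 2)*(n + 3)*(n - 1)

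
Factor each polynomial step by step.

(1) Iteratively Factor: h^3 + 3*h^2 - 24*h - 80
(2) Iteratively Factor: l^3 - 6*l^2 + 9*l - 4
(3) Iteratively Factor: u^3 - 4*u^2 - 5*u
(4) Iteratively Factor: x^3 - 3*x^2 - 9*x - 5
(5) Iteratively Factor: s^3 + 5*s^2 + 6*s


(1) = (h + 4)*(h^2 - h - 20) = (h + 4)^2*(h - 5)
(2) = (l - 1)*(l^2 - 5*l + 4) = (l - 4)*(l - 1)*(l - 1)
(3) = (u)*(u^2 - 4*u - 5) = u*(u - 5)*(u + 1)
(4) = (x + 1)*(x^2 - 4*x - 5) = (x - 5)*(x + 1)*(x + 1)
(5) = (s + 2)*(s^2 + 3*s) = s*(s + 2)*(s + 3)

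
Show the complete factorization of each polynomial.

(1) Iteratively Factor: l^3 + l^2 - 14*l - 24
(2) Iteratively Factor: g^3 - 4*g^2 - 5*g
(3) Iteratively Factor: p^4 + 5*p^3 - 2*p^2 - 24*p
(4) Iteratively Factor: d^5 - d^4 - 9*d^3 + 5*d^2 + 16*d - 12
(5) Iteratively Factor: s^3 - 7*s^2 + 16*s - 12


(1) = (l + 2)*(l^2 - l - 12) = (l + 2)*(l + 3)*(l - 4)
(2) = (g - 5)*(g^2 + g) = (g - 5)*(g + 1)*(g)
(3) = (p)*(p^3 + 5*p^2 - 2*p - 24) = p*(p - 2)*(p^2 + 7*p + 12) = p*(p - 2)*(p + 3)*(p + 4)
(4) = (d - 1)*(d^4 - 9*d^2 - 4*d + 12) = (d - 1)*(d + 2)*(d^3 - 2*d^2 - 5*d + 6) = (d - 1)^2*(d + 2)*(d^2 - d - 6) = (d - 3)*(d - 1)^2*(d + 2)*(d + 2)
(5) = (s - 2)*(s^2 - 5*s + 6) = (s - 3)*(s - 2)*(s - 2)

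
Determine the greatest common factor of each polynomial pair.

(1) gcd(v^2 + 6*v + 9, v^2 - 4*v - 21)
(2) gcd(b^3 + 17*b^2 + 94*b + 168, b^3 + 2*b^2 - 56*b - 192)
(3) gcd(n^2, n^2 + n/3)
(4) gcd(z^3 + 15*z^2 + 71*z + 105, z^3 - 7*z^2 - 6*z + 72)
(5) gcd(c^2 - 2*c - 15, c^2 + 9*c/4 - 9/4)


(1) = gcd((v + 3)^2, (v - 7)*(v + 3)) = v + 3
(2) = b^2 + 10*b + 24
(3) = n
(4) = z + 3
(5) = c + 3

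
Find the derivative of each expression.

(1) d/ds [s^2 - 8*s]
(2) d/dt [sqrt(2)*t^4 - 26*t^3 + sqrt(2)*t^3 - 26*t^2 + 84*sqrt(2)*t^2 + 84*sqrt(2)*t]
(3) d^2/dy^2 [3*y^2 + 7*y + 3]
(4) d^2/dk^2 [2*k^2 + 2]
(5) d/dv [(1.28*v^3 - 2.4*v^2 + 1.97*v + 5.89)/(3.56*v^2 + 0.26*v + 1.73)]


(1) = 2*s - 8
(2) = 4*sqrt(2)*t^3 - 78*t^2 + 3*sqrt(2)*t^2 - 52*t + 168*sqrt(2)*t + 84*sqrt(2)
(3) = 6
(4) = 4
(5) = (4.5568*v^4 + 0.6656*v^3 - 0.994*v^2 - 50.2408*v + 1.8767)/(12.6736*v^4 + 1.8512*v^3 + 12.3852*v^2 + 0.8996*v + 2.9929)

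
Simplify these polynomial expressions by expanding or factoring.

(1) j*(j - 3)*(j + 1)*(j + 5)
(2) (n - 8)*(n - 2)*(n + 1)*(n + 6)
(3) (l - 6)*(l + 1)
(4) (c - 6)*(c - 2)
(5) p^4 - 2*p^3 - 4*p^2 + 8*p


(1) = j^4 + 3*j^3 - 13*j^2 - 15*j
(2) = n^4 - 3*n^3 - 48*n^2 + 52*n + 96
(3) = l^2 - 5*l - 6
(4) = c^2 - 8*c + 12
(5) = p*(p - 2)^2*(p + 2)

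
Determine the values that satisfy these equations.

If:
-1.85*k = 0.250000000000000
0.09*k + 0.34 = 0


Then:
No Solution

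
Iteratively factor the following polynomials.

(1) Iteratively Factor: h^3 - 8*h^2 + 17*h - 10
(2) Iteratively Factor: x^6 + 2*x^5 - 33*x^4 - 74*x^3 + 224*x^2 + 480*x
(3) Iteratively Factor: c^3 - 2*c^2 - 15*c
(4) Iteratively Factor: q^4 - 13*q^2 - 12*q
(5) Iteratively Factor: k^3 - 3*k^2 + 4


(1) = (h - 5)*(h^2 - 3*h + 2) = (h - 5)*(h - 1)*(h - 2)
(2) = (x - 3)*(x^5 + 5*x^4 - 18*x^3 - 128*x^2 - 160*x) = x*(x - 3)*(x^4 + 5*x^3 - 18*x^2 - 128*x - 160) = x*(x - 3)*(x + 4)*(x^3 + x^2 - 22*x - 40) = x*(x - 5)*(x - 3)*(x + 4)*(x^2 + 6*x + 8) = x*(x - 5)*(x - 3)*(x + 4)^2*(x + 2)
(3) = (c)*(c^2 - 2*c - 15) = c*(c - 5)*(c + 3)
(4) = (q + 3)*(q^3 - 3*q^2 - 4*q) = (q + 1)*(q + 3)*(q^2 - 4*q) = q*(q + 1)*(q + 3)*(q - 4)
(5) = (k + 1)*(k^2 - 4*k + 4) = (k - 2)*(k + 1)*(k - 2)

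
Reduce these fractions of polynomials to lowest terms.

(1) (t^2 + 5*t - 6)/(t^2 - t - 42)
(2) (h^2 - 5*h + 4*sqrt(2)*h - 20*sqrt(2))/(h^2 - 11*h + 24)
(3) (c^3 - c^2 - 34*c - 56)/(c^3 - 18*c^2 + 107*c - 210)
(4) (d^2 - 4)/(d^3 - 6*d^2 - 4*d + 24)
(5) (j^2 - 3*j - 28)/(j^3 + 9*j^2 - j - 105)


(1) = (t - 1)/(t - 7)
(2) = (h^2 + h*(-5 + 4*sqrt(2)) - 20*sqrt(2))/(h^2 - 11*h + 24)
(3) = (c^2 + 6*c + 8)/(c^2 - 11*c + 30)
(4) = 1/(d - 6)
(5) = (j^2 - 3*j - 28)/(j^3 + 9*j^2 - j - 105)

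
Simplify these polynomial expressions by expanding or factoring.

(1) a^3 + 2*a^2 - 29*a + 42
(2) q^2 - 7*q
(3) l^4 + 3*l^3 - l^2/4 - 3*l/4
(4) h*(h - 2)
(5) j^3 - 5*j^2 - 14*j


(1) = (a - 3)*(a - 2)*(a + 7)
(2) = q*(q - 7)
(3) = l*(l - 1/2)*(l + 1/2)*(l + 3)
(4) = h^2 - 2*h
(5) = j*(j - 7)*(j + 2)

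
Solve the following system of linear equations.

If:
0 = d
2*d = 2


Then:
No Solution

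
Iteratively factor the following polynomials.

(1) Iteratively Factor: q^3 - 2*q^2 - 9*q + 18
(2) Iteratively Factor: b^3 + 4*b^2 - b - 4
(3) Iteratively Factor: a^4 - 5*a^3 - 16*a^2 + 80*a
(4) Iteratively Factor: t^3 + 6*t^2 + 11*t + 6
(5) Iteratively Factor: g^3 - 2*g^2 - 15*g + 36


(1) = (q + 3)*(q^2 - 5*q + 6) = (q - 2)*(q + 3)*(q - 3)
(2) = (b + 1)*(b^2 + 3*b - 4) = (b - 1)*(b + 1)*(b + 4)
(3) = (a + 4)*(a^3 - 9*a^2 + 20*a) = (a - 5)*(a + 4)*(a^2 - 4*a) = a*(a - 5)*(a + 4)*(a - 4)
(4) = (t + 3)*(t^2 + 3*t + 2) = (t + 1)*(t + 3)*(t + 2)
(5) = (g + 4)*(g^2 - 6*g + 9) = (g - 3)*(g + 4)*(g - 3)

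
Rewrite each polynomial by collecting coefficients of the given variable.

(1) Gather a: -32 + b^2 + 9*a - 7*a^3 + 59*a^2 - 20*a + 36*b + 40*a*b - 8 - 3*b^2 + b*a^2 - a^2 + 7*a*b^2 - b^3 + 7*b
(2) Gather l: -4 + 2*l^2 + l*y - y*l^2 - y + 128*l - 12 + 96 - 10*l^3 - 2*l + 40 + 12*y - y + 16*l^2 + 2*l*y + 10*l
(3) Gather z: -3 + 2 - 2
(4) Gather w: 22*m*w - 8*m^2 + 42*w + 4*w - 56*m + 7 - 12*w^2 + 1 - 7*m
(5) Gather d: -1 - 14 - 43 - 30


(1) = -7*a^3 + a^2*(b + 58) + a*(7*b^2 + 40*b - 11) - b^3 - 2*b^2 + 43*b - 40
(2) = -10*l^3 + l^2*(18 - y) + l*(3*y + 136) + 10*y + 120
(3) = -3
(4) = -8*m^2 - 63*m - 12*w^2 + w*(22*m + 46) + 8
(5) = -88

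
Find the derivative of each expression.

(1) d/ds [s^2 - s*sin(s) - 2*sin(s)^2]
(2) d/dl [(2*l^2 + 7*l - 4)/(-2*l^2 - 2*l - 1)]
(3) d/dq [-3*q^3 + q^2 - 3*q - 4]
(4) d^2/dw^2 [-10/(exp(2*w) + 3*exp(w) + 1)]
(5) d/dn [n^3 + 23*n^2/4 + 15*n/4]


(1) = -s*cos(s) + 2*s - sin(s) - 2*sin(2*s)
(2) = 5*(2*l^2 - 4*l - 3)/(4*l^4 + 8*l^3 + 8*l^2 + 4*l + 1)
(3) = -9*q^2 + 2*q - 3
(4) = 10*(-2*(2*exp(w) + 3)^2*exp(w) + (4*exp(w) + 3)*(exp(2*w) + 3*exp(w) + 1))*exp(w)/(exp(2*w) + 3*exp(w) + 1)^3
(5) = 3*n^2 + 23*n/2 + 15/4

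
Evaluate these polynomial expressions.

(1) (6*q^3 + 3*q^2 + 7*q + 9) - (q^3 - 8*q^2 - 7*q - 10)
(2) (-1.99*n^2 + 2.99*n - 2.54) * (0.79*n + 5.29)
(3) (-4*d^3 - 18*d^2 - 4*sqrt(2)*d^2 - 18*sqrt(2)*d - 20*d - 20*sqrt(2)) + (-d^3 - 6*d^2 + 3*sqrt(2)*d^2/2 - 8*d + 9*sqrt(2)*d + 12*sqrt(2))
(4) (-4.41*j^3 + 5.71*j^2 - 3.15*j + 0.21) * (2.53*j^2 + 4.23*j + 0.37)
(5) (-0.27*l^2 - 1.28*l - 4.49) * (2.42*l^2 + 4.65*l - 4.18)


(1) = 5*q^3 + 11*q^2 + 14*q + 19
(2) = -1.5721*n^3 - 8.165*n^2 + 13.8105*n - 13.4366
(3) = -5*d^3 - 24*d^2 - 5*sqrt(2)*d^2/2 - 28*d - 9*sqrt(2)*d - 8*sqrt(2)
(4) = -11.1573*j^5 - 4.208*j^4 + 14.5521*j^3 - 10.6805*j^2 - 0.2772*j + 0.0777
(5) = -0.6534*l^4 - 4.3531*l^3 - 15.6892*l^2 - 15.5281*l + 18.7682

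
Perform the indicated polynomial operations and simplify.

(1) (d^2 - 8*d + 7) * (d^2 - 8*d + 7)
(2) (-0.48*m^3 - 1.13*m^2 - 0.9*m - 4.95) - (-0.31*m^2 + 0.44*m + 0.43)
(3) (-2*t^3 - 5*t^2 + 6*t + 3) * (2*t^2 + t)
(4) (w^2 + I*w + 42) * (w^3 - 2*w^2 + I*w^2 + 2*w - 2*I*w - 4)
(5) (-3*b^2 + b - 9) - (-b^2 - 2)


(1) = d^4 - 16*d^3 + 78*d^2 - 112*d + 49
(2) = -0.48*m^3 - 0.82*m^2 - 1.34*m - 5.38
(3) = -4*t^5 - 12*t^4 + 7*t^3 + 12*t^2 + 3*t
(4) = w^5 - 2*w^4 + 2*I*w^4 + 43*w^3 - 4*I*w^3 - 86*w^2 + 44*I*w^2 + 84*w - 88*I*w - 168
(5) = -2*b^2 + b - 7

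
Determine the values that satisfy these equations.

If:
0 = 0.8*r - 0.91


Then:
r = 1.14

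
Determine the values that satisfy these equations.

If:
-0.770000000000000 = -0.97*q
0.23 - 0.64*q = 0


Then:
No Solution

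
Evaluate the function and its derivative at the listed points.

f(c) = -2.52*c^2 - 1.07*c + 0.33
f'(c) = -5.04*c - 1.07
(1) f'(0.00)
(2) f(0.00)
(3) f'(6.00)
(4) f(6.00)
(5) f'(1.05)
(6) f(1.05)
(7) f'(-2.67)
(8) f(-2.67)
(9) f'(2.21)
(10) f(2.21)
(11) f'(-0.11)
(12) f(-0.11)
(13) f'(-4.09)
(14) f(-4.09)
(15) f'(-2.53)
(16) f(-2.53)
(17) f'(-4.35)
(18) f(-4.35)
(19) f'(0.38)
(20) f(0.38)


(1) = -1.07
(2) = 0.33
(3) = -31.31
(4) = -96.81
(5) = -6.36
(6) = -3.57
(7) = 12.39
(8) = -14.78
(9) = -12.21
(10) = -14.34
(11) = -0.52
(12) = 0.42
(13) = 19.54
(14) = -37.45
(15) = 11.68
(16) = -13.09
(17) = 20.85
(18) = -42.70
(19) = -2.99
(20) = -0.44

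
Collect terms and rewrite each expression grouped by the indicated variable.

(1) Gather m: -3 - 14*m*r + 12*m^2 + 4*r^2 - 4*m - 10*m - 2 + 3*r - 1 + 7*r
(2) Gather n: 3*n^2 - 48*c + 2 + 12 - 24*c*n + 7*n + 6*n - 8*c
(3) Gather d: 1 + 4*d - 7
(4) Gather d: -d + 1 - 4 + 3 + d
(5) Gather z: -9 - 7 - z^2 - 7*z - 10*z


(1) = 12*m^2 + m*(-14*r - 14) + 4*r^2 + 10*r - 6
(2) = -56*c + 3*n^2 + n*(13 - 24*c) + 14
(3) = 4*d - 6
(4) = 0
(5) = -z^2 - 17*z - 16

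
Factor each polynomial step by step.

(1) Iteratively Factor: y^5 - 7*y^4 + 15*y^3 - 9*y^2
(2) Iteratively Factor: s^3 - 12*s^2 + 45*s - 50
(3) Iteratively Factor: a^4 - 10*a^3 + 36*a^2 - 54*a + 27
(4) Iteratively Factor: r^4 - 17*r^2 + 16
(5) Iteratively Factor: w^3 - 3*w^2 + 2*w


(1) = (y - 3)*(y^4 - 4*y^3 + 3*y^2) = (y - 3)*(y - 1)*(y^3 - 3*y^2) = (y - 3)^2*(y - 1)*(y^2) = y*(y - 3)^2*(y - 1)*(y)
(2) = (s - 5)*(s^2 - 7*s + 10) = (s - 5)*(s - 2)*(s - 5)
(3) = (a - 3)*(a^3 - 7*a^2 + 15*a - 9) = (a - 3)^2*(a^2 - 4*a + 3) = (a - 3)^3*(a - 1)
(4) = (r + 1)*(r^3 - r^2 - 16*r + 16) = (r - 4)*(r + 1)*(r^2 + 3*r - 4) = (r - 4)*(r + 1)*(r + 4)*(r - 1)
(5) = (w - 1)*(w^2 - 2*w) = (w - 2)*(w - 1)*(w)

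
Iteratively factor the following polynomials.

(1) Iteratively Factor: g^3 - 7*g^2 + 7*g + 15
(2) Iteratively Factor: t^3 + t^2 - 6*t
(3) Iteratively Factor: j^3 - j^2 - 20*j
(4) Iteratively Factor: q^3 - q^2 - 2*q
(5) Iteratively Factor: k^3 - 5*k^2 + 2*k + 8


(1) = (g - 3)*(g^2 - 4*g - 5) = (g - 3)*(g + 1)*(g - 5)
(2) = (t - 2)*(t^2 + 3*t) = t*(t - 2)*(t + 3)
(3) = (j - 5)*(j^2 + 4*j) = j*(j - 5)*(j + 4)
(4) = (q)*(q^2 - q - 2) = q*(q - 2)*(q + 1)
(5) = (k - 4)*(k^2 - k - 2) = (k - 4)*(k + 1)*(k - 2)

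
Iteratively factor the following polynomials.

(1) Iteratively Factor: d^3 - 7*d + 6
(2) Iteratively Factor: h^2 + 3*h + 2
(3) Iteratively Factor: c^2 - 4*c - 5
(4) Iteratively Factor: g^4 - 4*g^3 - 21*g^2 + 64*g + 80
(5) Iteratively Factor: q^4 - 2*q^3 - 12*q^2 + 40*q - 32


(1) = (d - 2)*(d^2 + 2*d - 3) = (d - 2)*(d - 1)*(d + 3)
(2) = (h + 2)*(h + 1)
(3) = (c - 5)*(c + 1)
(4) = (g + 1)*(g^3 - 5*g^2 - 16*g + 80) = (g - 4)*(g + 1)*(g^2 - g - 20) = (g - 4)*(g + 1)*(g + 4)*(g - 5)
(5) = (q - 2)*(q^3 - 12*q + 16) = (q - 2)*(q + 4)*(q^2 - 4*q + 4) = (q - 2)^2*(q + 4)*(q - 2)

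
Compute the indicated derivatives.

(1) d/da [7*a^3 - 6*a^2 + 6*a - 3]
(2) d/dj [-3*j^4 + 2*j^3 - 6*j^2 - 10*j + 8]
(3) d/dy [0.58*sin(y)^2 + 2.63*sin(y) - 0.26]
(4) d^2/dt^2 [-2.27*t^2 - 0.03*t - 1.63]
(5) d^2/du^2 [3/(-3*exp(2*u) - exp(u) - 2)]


(1) = 21*a^2 - 12*a + 6
(2) = -12*j^3 + 6*j^2 - 12*j - 10
(3) = (1.16*sin(y) + 2.63)*cos(y)
(4) = -4.54000000000000
(5) = 3*(-2*(6*exp(u) + 1)^2*exp(u) + (12*exp(u) + 1)*(3*exp(2*u) + exp(u) + 2))*exp(u)/(3*exp(2*u) + exp(u) + 2)^3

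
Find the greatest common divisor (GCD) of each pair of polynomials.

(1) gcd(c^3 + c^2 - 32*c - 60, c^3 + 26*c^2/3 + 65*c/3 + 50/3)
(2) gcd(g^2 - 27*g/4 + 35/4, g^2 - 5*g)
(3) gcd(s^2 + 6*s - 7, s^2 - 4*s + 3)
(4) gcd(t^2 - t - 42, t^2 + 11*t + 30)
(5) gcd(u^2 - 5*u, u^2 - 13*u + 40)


(1) = c^2 + 7*c + 10
(2) = gcd((g - 5)*(g - 7/4), g*(g - 5)) = g - 5
(3) = gcd((s - 1)*(s + 7), (s - 3)*(s - 1)) = s - 1
(4) = t + 6
(5) = u - 5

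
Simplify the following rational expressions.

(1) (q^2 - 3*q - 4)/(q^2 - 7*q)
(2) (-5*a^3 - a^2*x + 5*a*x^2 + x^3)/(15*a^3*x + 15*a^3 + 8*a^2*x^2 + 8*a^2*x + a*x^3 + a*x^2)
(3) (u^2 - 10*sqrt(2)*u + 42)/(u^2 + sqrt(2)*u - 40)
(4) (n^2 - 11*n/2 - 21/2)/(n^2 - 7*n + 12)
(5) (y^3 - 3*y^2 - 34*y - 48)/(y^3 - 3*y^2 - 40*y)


(1) = (q^2 - 3*q - 4)/(q^2 - 7*q)
(2) = (-a^2 + x^2)/(3*a^2*x + 3*a^2 + a*x^2 + a*x)
(3) = (u^2 - 10*sqrt(2)*u + 42)/(u^2 + sqrt(2)*u - 40)
(4) = (2*n^2 - 11*n - 21)/(2*n^2 - 14*n + 24)
(5) = (y^2 + 5*y + 6)/(y^2 + 5*y)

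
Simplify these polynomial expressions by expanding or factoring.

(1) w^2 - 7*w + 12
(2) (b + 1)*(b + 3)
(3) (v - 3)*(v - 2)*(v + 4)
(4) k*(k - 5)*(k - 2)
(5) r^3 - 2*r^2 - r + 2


(1) = (w - 4)*(w - 3)
(2) = b^2 + 4*b + 3
(3) = v^3 - v^2 - 14*v + 24
(4) = k^3 - 7*k^2 + 10*k
(5) = (r - 2)*(r - 1)*(r + 1)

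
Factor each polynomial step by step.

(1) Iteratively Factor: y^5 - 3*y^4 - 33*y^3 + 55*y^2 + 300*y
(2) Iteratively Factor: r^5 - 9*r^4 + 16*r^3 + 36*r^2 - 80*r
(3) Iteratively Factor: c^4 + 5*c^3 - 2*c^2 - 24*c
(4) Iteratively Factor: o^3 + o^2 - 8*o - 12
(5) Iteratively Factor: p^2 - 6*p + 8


(1) = (y + 3)*(y^4 - 6*y^3 - 15*y^2 + 100*y) = (y - 5)*(y + 3)*(y^3 - y^2 - 20*y) = (y - 5)*(y + 3)*(y + 4)*(y^2 - 5*y) = (y - 5)^2*(y + 3)*(y + 4)*(y)
(2) = (r + 2)*(r^4 - 11*r^3 + 38*r^2 - 40*r) = (r - 2)*(r + 2)*(r^3 - 9*r^2 + 20*r) = (r - 4)*(r - 2)*(r + 2)*(r^2 - 5*r) = r*(r - 4)*(r - 2)*(r + 2)*(r - 5)
(3) = (c)*(c^3 + 5*c^2 - 2*c - 24) = c*(c + 4)*(c^2 + c - 6) = c*(c + 3)*(c + 4)*(c - 2)
(4) = (o + 2)*(o^2 - o - 6) = (o - 3)*(o + 2)*(o + 2)
(5) = (p - 2)*(p - 4)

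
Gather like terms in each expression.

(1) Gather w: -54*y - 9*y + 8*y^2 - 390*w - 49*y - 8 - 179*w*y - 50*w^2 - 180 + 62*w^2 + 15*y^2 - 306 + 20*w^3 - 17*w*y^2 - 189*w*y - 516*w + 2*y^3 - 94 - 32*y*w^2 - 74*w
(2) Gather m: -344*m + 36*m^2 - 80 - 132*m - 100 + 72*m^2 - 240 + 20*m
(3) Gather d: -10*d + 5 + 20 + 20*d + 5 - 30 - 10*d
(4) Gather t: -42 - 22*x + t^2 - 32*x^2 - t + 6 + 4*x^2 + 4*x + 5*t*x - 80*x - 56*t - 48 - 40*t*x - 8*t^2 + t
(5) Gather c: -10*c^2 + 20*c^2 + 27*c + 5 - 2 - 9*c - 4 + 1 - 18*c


(1) = 20*w^3 + w^2*(12 - 32*y) + w*(-17*y^2 - 368*y - 980) + 2*y^3 + 23*y^2 - 112*y - 588
(2) = 108*m^2 - 456*m - 420
(3) = 0
(4) = -7*t^2 + t*(-35*x - 56) - 28*x^2 - 98*x - 84
(5) = 10*c^2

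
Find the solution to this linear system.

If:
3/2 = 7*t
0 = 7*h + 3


Then:
h = -3/7
t = 3/14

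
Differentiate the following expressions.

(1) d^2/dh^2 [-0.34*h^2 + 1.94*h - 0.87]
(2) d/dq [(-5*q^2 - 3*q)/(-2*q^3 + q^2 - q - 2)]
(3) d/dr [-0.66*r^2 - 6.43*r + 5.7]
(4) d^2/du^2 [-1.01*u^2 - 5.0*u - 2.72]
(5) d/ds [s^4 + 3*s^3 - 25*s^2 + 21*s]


(1) = -0.680000000000000
(2) = (-q*(5*q + 3)*(6*q^2 - 2*q + 1) + (10*q + 3)*(2*q^3 - q^2 + q + 2))/(2*q^3 - q^2 + q + 2)^2
(3) = -1.32*r - 6.43
(4) = -2.02000000000000
(5) = 4*s^3 + 9*s^2 - 50*s + 21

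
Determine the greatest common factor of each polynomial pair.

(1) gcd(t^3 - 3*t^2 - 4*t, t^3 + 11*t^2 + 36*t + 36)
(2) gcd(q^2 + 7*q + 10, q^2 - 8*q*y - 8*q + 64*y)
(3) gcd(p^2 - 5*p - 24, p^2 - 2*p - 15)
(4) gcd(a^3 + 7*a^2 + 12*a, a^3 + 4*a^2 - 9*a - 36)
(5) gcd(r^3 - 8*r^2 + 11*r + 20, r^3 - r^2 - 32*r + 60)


(1) = 1
(2) = 1
(3) = gcd((p - 8)*(p + 3), (p - 5)*(p + 3)) = p + 3
(4) = gcd(a*(a + 3)*(a + 4), (a - 3)*(a + 3)*(a + 4)) = a^2 + 7*a + 12
(5) = r - 5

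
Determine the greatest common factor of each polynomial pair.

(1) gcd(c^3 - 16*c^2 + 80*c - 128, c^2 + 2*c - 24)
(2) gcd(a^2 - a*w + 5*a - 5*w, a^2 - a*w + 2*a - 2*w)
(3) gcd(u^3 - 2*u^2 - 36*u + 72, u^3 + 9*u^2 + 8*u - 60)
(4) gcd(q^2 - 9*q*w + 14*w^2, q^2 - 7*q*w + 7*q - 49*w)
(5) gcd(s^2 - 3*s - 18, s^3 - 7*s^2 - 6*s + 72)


(1) = gcd((c - 8)*(c - 4)^2, (c - 4)*(c + 6)) = c - 4
(2) = gcd((a + 5)*(a - w), (a + 2)*(a - w)) = -a + w
(3) = gcd((u - 6)*(u - 2)*(u + 6), (u - 2)*(u + 5)*(u + 6)) = u^2 + 4*u - 12
(4) = gcd((q - 7*w)*(q - 2*w), (q + 7)*(q - 7*w)) = q - 7*w
(5) = gcd((s - 6)*(s + 3), (s - 6)*(s - 4)*(s + 3)) = s^2 - 3*s - 18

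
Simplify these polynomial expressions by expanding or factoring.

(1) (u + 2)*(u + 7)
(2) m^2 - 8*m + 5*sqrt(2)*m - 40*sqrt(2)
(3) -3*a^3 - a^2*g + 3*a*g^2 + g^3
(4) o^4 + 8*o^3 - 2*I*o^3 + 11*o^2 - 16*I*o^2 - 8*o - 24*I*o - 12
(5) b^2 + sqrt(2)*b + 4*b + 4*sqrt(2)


(1) = u^2 + 9*u + 14
(2) = (m - 8)*(m + 5*sqrt(2))
(3) = (-a + g)*(a + g)*(3*a + g)
(4) = (o + 2)*(o + 6)*(o - I)^2
(5) = (b + 4)*(b + sqrt(2))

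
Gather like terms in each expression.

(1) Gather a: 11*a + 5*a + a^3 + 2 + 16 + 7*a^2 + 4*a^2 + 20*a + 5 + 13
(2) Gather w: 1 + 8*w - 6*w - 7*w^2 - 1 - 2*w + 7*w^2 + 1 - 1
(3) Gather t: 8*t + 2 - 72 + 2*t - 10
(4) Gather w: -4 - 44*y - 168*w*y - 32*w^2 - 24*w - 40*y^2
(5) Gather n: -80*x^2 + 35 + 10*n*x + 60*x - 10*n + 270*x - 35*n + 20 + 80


(1) = a^3 + 11*a^2 + 36*a + 36
(2) = 0
(3) = 10*t - 80
(4) = -32*w^2 + w*(-168*y - 24) - 40*y^2 - 44*y - 4
(5) = n*(10*x - 45) - 80*x^2 + 330*x + 135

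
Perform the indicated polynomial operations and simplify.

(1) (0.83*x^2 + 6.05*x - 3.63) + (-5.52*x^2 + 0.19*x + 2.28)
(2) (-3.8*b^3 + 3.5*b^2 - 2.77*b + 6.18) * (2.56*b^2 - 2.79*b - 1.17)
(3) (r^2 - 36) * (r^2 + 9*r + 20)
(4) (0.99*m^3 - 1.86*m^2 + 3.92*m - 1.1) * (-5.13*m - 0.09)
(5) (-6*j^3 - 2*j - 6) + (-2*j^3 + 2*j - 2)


(1) = -4.69*x^2 + 6.24*x - 1.35
(2) = -9.728*b^5 + 19.562*b^4 - 12.4102*b^3 + 19.4541*b^2 - 14.0013*b - 7.2306
(3) = r^4 + 9*r^3 - 16*r^2 - 324*r - 720
(4) = -5.0787*m^4 + 9.4527*m^3 - 19.9422*m^2 + 5.2902*m + 0.099
(5) = -8*j^3 - 8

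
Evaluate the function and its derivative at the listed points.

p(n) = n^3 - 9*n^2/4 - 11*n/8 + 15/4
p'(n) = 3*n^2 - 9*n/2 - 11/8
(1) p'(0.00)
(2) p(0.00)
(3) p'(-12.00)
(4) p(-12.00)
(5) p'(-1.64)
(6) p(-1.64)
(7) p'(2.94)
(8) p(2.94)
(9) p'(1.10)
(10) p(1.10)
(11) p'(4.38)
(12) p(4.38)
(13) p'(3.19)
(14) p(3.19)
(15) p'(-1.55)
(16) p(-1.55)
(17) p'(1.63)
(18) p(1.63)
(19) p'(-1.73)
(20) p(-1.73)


(1) = -1.38
(2) = 3.75
(3) = 484.62
(4) = -2031.75
(5) = 14.07
(6) = -4.46
(7) = 11.33
(8) = 5.67
(9) = -2.69
(10) = 0.85
(11) = 36.47
(12) = 38.59
(13) = 14.80
(14) = 8.93
(15) = 12.81
(16) = -3.25
(17) = -0.74
(18) = -0.14
(19) = 15.39
(20) = -5.78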